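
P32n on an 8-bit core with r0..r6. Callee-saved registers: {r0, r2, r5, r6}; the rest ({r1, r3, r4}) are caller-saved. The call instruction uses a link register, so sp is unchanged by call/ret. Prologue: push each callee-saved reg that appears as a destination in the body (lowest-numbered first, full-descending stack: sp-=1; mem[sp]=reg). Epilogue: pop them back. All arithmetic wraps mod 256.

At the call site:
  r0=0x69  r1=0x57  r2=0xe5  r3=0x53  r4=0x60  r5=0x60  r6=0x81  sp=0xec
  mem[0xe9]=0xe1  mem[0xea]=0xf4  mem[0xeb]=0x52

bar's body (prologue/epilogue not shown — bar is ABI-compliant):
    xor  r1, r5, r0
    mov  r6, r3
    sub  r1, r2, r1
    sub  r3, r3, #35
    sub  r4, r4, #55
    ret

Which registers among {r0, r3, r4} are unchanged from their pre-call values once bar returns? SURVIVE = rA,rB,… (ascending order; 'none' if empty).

prologue: push r6 → mem[0xeb]=0x81, sp=0xeb
body[0] xor  r1, r5, r0 → r1=0x09
body[1] mov  r6, r3 → r6=0x53
body[2] sub  r1, r2, r1 → r1=0xdc
body[3] sub  r3, r3, #35 → r3=0x30
body[4] sub  r4, r4, #55 → r4=0x29
epilogue: pop r6=0x81, sp=0xec
r0: callee-saved, written=False
r3: caller-saved, written=True
r4: caller-saved, written=True

SURVIVE = r0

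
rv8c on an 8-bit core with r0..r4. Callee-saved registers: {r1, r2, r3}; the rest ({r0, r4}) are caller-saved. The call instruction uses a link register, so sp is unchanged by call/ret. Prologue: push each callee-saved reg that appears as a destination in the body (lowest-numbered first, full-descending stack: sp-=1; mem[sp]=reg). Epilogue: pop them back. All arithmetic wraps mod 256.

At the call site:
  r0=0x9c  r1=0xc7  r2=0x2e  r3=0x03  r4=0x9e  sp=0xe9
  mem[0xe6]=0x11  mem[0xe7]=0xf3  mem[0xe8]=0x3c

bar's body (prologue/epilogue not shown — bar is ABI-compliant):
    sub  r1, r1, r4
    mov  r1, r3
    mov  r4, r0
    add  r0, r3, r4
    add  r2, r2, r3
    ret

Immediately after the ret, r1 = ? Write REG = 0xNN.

REG = 0xc7

prologue: push r1 → mem[0xe8]=0xc7, sp=0xe8
prologue: push r2 → mem[0xe7]=0x2e, sp=0xe7
body[0] sub  r1, r1, r4 → r1=0x29
body[1] mov  r1, r3 → r1=0x03
body[2] mov  r4, r0 → r4=0x9c
body[3] add  r0, r3, r4 → r0=0x9f
body[4] add  r2, r2, r3 → r2=0x31
epilogue: pop r2=0x2e, sp=0xe8
epilogue: pop r1=0xc7, sp=0xe9
r1 is callee-saved → restored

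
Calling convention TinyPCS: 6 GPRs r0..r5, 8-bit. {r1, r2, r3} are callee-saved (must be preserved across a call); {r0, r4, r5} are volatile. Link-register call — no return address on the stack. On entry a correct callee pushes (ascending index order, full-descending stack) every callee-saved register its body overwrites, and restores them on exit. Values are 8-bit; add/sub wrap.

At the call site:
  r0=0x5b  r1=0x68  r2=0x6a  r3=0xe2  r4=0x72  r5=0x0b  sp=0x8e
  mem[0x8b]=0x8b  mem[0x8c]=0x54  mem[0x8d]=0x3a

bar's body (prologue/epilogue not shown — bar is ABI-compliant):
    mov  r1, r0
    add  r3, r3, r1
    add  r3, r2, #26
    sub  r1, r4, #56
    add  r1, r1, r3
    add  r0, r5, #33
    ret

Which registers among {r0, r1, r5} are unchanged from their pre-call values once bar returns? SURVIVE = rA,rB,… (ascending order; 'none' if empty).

prologue: push r1 → mem[0x8d]=0x68, sp=0x8d
prologue: push r3 → mem[0x8c]=0xe2, sp=0x8c
body[0] mov  r1, r0 → r1=0x5b
body[1] add  r3, r3, r1 → r3=0x3d
body[2] add  r3, r2, #26 → r3=0x84
body[3] sub  r1, r4, #56 → r1=0x3a
body[4] add  r1, r1, r3 → r1=0xbe
body[5] add  r0, r5, #33 → r0=0x2c
epilogue: pop r3=0xe2, sp=0x8d
epilogue: pop r1=0x68, sp=0x8e
r0: caller-saved, written=True
r1: callee-saved, written=True
r5: caller-saved, written=False

SURVIVE = r1,r5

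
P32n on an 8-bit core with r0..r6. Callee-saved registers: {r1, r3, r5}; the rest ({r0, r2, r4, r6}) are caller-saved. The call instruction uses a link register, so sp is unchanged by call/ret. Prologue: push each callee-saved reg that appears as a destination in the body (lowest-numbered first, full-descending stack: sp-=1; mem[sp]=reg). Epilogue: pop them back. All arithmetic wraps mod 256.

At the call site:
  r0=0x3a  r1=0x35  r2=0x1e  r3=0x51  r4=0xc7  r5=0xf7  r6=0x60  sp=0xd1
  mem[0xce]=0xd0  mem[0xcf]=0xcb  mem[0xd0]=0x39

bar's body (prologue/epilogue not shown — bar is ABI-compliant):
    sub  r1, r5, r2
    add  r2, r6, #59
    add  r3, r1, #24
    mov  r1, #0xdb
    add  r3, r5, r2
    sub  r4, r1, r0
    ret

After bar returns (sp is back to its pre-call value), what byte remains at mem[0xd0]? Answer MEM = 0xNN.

MEM = 0x35

prologue: push r1 -> mem[0xd0]=0x35, sp=0xd0
prologue: push r3 -> mem[0xcf]=0x51, sp=0xcf
body[0] sub  r1, r5, r2 -> r1=0xd9
body[1] add  r2, r6, #59 -> r2=0x9b
body[2] add  r3, r1, #24 -> r3=0xf1
body[3] mov  r1, #0xdb -> r1=0xdb
body[4] add  r3, r5, r2 -> r3=0x92
body[5] sub  r4, r1, r0 -> r4=0xa1
epilogue: pop r3=0x51, sp=0xd0
epilogue: pop r1=0x35, sp=0xd1
prologue pushed ['r1', 'r3'] at ['0xd0', '0xcf']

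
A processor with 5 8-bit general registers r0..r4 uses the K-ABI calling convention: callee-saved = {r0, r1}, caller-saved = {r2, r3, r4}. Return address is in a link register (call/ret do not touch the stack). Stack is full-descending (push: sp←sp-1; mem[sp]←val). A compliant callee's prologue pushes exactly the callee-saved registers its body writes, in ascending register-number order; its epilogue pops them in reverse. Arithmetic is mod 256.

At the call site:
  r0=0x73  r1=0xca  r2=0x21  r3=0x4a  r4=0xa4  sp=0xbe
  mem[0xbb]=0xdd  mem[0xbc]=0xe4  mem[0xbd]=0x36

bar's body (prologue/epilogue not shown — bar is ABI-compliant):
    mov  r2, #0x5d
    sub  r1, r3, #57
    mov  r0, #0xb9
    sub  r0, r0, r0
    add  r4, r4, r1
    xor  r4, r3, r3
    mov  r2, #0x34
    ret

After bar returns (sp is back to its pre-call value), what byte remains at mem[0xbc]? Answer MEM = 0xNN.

MEM = 0xca

prologue: push r0 → mem[0xbd]=0x73, sp=0xbd
prologue: push r1 → mem[0xbc]=0xca, sp=0xbc
body[0] mov  r2, #0x5d → r2=0x5d
body[1] sub  r1, r3, #57 → r1=0x11
body[2] mov  r0, #0xb9 → r0=0xb9
body[3] sub  r0, r0, r0 → r0=0x00
body[4] add  r4, r4, r1 → r4=0xb5
body[5] xor  r4, r3, r3 → r4=0x00
body[6] mov  r2, #0x34 → r2=0x34
epilogue: pop r1=0xca, sp=0xbd
epilogue: pop r0=0x73, sp=0xbe
prologue pushed ['r0', 'r1'] at ['0xbd', '0xbc']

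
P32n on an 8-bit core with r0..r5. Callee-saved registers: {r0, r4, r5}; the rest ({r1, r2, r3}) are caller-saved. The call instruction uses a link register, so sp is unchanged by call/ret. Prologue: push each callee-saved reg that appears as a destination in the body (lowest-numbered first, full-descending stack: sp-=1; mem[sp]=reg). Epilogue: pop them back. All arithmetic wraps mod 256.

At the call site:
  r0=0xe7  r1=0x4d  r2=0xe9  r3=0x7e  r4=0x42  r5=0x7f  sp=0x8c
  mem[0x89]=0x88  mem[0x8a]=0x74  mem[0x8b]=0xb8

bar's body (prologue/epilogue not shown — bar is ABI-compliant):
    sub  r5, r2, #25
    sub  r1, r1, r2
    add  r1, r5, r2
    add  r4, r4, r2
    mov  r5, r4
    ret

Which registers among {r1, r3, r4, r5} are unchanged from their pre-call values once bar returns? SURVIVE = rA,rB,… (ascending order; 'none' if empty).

SURVIVE = r3,r4,r5

prologue: push r4 -> mem[0x8b]=0x42, sp=0x8b
prologue: push r5 -> mem[0x8a]=0x7f, sp=0x8a
body[0] sub  r5, r2, #25 -> r5=0xd0
body[1] sub  r1, r1, r2 -> r1=0x64
body[2] add  r1, r5, r2 -> r1=0xb9
body[3] add  r4, r4, r2 -> r4=0x2b
body[4] mov  r5, r4 -> r5=0x2b
epilogue: pop r5=0x7f, sp=0x8b
epilogue: pop r4=0x42, sp=0x8c
r1: caller-saved, written=True
r3: caller-saved, written=False
r4: callee-saved, written=True
r5: callee-saved, written=True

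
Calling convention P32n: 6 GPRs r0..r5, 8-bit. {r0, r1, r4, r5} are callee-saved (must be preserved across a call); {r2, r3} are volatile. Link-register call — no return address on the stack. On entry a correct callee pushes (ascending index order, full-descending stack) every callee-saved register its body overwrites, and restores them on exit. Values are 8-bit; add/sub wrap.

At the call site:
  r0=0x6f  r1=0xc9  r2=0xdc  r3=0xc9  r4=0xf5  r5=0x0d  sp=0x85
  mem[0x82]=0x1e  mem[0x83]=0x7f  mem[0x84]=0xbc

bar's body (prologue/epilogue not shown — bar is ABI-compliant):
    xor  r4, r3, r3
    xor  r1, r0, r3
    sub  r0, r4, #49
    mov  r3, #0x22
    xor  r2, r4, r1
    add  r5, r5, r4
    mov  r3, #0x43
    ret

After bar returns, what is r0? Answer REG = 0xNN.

prologue: push r0 -> mem[0x84]=0x6f, sp=0x84
prologue: push r1 -> mem[0x83]=0xc9, sp=0x83
prologue: push r4 -> mem[0x82]=0xf5, sp=0x82
prologue: push r5 -> mem[0x81]=0x0d, sp=0x81
body[0] xor  r4, r3, r3 -> r4=0x00
body[1] xor  r1, r0, r3 -> r1=0xa6
body[2] sub  r0, r4, #49 -> r0=0xcf
body[3] mov  r3, #0x22 -> r3=0x22
body[4] xor  r2, r4, r1 -> r2=0xa6
body[5] add  r5, r5, r4 -> r5=0x0d
body[6] mov  r3, #0x43 -> r3=0x43
epilogue: pop r5=0x0d, sp=0x82
epilogue: pop r4=0xf5, sp=0x83
epilogue: pop r1=0xc9, sp=0x84
epilogue: pop r0=0x6f, sp=0x85
r0 is callee-saved -> restored

REG = 0x6f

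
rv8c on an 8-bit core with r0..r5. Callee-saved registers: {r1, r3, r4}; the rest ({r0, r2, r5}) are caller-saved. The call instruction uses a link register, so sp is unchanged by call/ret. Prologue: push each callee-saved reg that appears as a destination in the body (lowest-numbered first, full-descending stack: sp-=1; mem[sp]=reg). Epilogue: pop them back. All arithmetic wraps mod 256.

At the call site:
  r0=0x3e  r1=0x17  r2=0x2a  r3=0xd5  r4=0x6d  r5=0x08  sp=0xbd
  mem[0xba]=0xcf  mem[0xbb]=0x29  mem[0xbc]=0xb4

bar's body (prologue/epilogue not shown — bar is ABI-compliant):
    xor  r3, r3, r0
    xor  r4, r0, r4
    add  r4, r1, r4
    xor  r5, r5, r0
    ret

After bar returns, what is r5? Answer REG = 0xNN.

REG = 0x36

prologue: push r3 → mem[0xbc]=0xd5, sp=0xbc
prologue: push r4 → mem[0xbb]=0x6d, sp=0xbb
body[0] xor  r3, r3, r0 → r3=0xeb
body[1] xor  r4, r0, r4 → r4=0x53
body[2] add  r4, r1, r4 → r4=0x6a
body[3] xor  r5, r5, r0 → r5=0x36
epilogue: pop r4=0x6d, sp=0xbc
epilogue: pop r3=0xd5, sp=0xbd
r5 is caller-saved → body value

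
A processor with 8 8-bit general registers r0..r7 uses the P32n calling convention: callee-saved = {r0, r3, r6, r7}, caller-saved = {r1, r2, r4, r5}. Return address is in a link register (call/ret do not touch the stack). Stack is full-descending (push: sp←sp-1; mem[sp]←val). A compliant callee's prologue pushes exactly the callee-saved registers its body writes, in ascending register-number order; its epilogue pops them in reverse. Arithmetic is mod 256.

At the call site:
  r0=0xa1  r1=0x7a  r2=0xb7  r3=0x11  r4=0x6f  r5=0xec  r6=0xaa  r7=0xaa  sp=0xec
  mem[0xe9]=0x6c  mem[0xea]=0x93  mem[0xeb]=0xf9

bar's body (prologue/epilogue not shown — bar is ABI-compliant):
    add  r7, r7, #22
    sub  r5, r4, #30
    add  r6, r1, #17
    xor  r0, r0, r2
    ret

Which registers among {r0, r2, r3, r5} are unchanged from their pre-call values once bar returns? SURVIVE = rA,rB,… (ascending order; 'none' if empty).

SURVIVE = r0,r2,r3

prologue: push r0 → mem[0xeb]=0xa1, sp=0xeb
prologue: push r6 → mem[0xea]=0xaa, sp=0xea
prologue: push r7 → mem[0xe9]=0xaa, sp=0xe9
body[0] add  r7, r7, #22 → r7=0xc0
body[1] sub  r5, r4, #30 → r5=0x51
body[2] add  r6, r1, #17 → r6=0x8b
body[3] xor  r0, r0, r2 → r0=0x16
epilogue: pop r7=0xaa, sp=0xea
epilogue: pop r6=0xaa, sp=0xeb
epilogue: pop r0=0xa1, sp=0xec
r0: callee-saved, written=True
r2: caller-saved, written=False
r3: callee-saved, written=False
r5: caller-saved, written=True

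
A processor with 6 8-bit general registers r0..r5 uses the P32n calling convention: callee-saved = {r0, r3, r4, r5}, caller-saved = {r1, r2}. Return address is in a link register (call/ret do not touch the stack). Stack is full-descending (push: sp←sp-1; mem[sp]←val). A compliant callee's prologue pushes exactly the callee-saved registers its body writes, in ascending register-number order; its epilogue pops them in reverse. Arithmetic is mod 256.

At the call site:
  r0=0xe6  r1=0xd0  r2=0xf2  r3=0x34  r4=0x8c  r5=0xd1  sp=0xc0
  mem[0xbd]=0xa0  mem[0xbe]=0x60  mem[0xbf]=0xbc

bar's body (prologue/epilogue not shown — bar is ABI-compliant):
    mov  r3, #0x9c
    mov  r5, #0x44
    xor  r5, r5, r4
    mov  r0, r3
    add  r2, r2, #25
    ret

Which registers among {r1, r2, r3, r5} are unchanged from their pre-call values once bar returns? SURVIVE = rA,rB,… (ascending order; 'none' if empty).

prologue: push r0 → mem[0xbf]=0xe6, sp=0xbf
prologue: push r3 → mem[0xbe]=0x34, sp=0xbe
prologue: push r5 → mem[0xbd]=0xd1, sp=0xbd
body[0] mov  r3, #0x9c → r3=0x9c
body[1] mov  r5, #0x44 → r5=0x44
body[2] xor  r5, r5, r4 → r5=0xc8
body[3] mov  r0, r3 → r0=0x9c
body[4] add  r2, r2, #25 → r2=0x0b
epilogue: pop r5=0xd1, sp=0xbe
epilogue: pop r3=0x34, sp=0xbf
epilogue: pop r0=0xe6, sp=0xc0
r1: caller-saved, written=False
r2: caller-saved, written=True
r3: callee-saved, written=True
r5: callee-saved, written=True

SURVIVE = r1,r3,r5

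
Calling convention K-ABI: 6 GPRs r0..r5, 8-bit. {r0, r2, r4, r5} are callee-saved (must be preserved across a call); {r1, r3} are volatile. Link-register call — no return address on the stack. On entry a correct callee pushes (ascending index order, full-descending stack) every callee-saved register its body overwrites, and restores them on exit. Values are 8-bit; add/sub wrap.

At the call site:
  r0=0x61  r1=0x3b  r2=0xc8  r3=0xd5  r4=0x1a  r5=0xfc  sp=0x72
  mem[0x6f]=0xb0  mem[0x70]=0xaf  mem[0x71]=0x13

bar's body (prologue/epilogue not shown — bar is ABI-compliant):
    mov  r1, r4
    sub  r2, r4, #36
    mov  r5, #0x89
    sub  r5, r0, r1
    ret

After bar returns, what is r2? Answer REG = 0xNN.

prologue: push r2 -> mem[0x71]=0xc8, sp=0x71
prologue: push r5 -> mem[0x70]=0xfc, sp=0x70
body[0] mov  r1, r4 -> r1=0x1a
body[1] sub  r2, r4, #36 -> r2=0xf6
body[2] mov  r5, #0x89 -> r5=0x89
body[3] sub  r5, r0, r1 -> r5=0x47
epilogue: pop r5=0xfc, sp=0x71
epilogue: pop r2=0xc8, sp=0x72
r2 is callee-saved -> restored

REG = 0xc8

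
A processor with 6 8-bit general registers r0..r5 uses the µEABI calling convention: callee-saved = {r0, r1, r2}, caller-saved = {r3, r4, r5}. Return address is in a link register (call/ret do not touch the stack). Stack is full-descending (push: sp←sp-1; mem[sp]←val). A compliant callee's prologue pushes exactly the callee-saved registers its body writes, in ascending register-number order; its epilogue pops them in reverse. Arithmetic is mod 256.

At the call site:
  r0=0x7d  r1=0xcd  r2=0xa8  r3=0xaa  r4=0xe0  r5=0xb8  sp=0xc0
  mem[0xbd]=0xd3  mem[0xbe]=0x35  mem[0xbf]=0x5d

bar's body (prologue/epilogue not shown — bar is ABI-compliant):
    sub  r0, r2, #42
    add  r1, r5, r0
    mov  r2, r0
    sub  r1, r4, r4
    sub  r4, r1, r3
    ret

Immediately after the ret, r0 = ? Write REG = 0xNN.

REG = 0x7d

prologue: push r0 → mem[0xbf]=0x7d, sp=0xbf
prologue: push r1 → mem[0xbe]=0xcd, sp=0xbe
prologue: push r2 → mem[0xbd]=0xa8, sp=0xbd
body[0] sub  r0, r2, #42 → r0=0x7e
body[1] add  r1, r5, r0 → r1=0x36
body[2] mov  r2, r0 → r2=0x7e
body[3] sub  r1, r4, r4 → r1=0x00
body[4] sub  r4, r1, r3 → r4=0x56
epilogue: pop r2=0xa8, sp=0xbe
epilogue: pop r1=0xcd, sp=0xbf
epilogue: pop r0=0x7d, sp=0xc0
r0 is callee-saved → restored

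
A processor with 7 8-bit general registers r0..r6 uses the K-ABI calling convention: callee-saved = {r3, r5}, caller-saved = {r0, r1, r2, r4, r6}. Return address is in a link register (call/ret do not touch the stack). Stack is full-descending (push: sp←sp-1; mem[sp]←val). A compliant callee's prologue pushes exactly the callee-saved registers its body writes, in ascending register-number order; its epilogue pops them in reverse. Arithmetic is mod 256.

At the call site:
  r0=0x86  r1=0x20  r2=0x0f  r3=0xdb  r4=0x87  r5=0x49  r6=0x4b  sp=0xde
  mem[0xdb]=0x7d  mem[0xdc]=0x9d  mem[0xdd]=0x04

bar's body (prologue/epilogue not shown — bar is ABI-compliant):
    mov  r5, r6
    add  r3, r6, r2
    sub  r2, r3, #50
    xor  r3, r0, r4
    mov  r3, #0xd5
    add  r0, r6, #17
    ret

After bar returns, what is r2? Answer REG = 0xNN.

REG = 0x28

prologue: push r3 -> mem[0xdd]=0xdb, sp=0xdd
prologue: push r5 -> mem[0xdc]=0x49, sp=0xdc
body[0] mov  r5, r6 -> r5=0x4b
body[1] add  r3, r6, r2 -> r3=0x5a
body[2] sub  r2, r3, #50 -> r2=0x28
body[3] xor  r3, r0, r4 -> r3=0x01
body[4] mov  r3, #0xd5 -> r3=0xd5
body[5] add  r0, r6, #17 -> r0=0x5c
epilogue: pop r5=0x49, sp=0xdd
epilogue: pop r3=0xdb, sp=0xde
r2 is caller-saved -> body value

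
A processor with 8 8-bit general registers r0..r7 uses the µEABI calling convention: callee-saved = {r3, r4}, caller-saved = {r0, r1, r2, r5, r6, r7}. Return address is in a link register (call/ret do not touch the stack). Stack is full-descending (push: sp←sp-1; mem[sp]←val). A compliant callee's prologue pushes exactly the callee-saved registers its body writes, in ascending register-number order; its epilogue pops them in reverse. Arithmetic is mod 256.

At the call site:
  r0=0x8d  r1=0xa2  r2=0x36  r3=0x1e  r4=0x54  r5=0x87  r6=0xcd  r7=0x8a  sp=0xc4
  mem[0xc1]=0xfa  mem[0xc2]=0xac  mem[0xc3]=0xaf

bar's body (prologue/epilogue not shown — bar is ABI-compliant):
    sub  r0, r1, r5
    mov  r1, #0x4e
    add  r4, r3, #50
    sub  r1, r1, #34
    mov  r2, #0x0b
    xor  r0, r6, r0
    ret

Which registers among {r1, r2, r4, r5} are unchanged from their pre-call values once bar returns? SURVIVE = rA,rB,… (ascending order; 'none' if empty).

prologue: push r4 -> mem[0xc3]=0x54, sp=0xc3
body[0] sub  r0, r1, r5 -> r0=0x1b
body[1] mov  r1, #0x4e -> r1=0x4e
body[2] add  r4, r3, #50 -> r4=0x50
body[3] sub  r1, r1, #34 -> r1=0x2c
body[4] mov  r2, #0x0b -> r2=0x0b
body[5] xor  r0, r6, r0 -> r0=0xd6
epilogue: pop r4=0x54, sp=0xc4
r1: caller-saved, written=True
r2: caller-saved, written=True
r4: callee-saved, written=True
r5: caller-saved, written=False

SURVIVE = r4,r5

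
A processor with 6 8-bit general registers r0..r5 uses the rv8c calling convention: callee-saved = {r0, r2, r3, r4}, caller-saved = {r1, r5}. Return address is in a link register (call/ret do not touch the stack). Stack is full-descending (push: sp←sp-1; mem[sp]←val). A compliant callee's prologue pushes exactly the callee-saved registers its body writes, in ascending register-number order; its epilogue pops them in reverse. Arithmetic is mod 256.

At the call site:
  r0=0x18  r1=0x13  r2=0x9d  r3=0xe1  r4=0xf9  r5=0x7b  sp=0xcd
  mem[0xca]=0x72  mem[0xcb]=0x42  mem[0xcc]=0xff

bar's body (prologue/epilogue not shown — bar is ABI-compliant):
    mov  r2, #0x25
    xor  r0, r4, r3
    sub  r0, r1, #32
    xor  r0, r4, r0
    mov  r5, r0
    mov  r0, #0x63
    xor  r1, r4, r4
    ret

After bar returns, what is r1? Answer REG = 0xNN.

REG = 0x00

prologue: push r0 -> mem[0xcc]=0x18, sp=0xcc
prologue: push r2 -> mem[0xcb]=0x9d, sp=0xcb
body[0] mov  r2, #0x25 -> r2=0x25
body[1] xor  r0, r4, r3 -> r0=0x18
body[2] sub  r0, r1, #32 -> r0=0xf3
body[3] xor  r0, r4, r0 -> r0=0x0a
body[4] mov  r5, r0 -> r5=0x0a
body[5] mov  r0, #0x63 -> r0=0x63
body[6] xor  r1, r4, r4 -> r1=0x00
epilogue: pop r2=0x9d, sp=0xcc
epilogue: pop r0=0x18, sp=0xcd
r1 is caller-saved -> body value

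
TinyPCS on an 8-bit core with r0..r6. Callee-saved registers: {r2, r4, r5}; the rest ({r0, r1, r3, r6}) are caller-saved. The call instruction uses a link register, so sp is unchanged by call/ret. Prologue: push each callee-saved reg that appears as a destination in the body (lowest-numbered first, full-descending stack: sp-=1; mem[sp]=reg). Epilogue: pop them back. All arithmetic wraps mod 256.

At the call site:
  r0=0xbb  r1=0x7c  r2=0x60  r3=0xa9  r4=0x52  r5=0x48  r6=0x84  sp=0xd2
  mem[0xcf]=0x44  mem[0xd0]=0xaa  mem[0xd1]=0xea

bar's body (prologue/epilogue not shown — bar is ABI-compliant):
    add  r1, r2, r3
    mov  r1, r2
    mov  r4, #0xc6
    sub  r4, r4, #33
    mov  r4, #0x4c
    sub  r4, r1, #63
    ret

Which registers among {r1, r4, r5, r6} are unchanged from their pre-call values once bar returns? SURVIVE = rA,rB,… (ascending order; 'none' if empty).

prologue: push r4 → mem[0xd1]=0x52, sp=0xd1
body[0] add  r1, r2, r3 → r1=0x09
body[1] mov  r1, r2 → r1=0x60
body[2] mov  r4, #0xc6 → r4=0xc6
body[3] sub  r4, r4, #33 → r4=0xa5
body[4] mov  r4, #0x4c → r4=0x4c
body[5] sub  r4, r1, #63 → r4=0x21
epilogue: pop r4=0x52, sp=0xd2
r1: caller-saved, written=True
r4: callee-saved, written=True
r5: callee-saved, written=False
r6: caller-saved, written=False

SURVIVE = r4,r5,r6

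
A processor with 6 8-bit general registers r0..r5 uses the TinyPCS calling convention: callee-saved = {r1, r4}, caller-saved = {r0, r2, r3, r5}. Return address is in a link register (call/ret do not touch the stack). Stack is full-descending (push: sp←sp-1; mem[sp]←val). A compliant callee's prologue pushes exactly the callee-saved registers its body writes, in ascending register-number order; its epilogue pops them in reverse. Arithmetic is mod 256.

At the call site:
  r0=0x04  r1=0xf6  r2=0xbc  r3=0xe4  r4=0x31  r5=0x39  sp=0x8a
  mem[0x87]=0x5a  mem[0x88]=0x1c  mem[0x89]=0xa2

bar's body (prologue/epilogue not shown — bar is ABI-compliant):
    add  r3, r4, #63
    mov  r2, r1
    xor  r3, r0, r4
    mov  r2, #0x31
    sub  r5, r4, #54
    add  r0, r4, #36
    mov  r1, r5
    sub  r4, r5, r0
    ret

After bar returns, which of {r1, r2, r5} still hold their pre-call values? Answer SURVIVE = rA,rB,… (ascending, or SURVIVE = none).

prologue: push r1 -> mem[0x89]=0xf6, sp=0x89
prologue: push r4 -> mem[0x88]=0x31, sp=0x88
body[0] add  r3, r4, #63 -> r3=0x70
body[1] mov  r2, r1 -> r2=0xf6
body[2] xor  r3, r0, r4 -> r3=0x35
body[3] mov  r2, #0x31 -> r2=0x31
body[4] sub  r5, r4, #54 -> r5=0xfb
body[5] add  r0, r4, #36 -> r0=0x55
body[6] mov  r1, r5 -> r1=0xfb
body[7] sub  r4, r5, r0 -> r4=0xa6
epilogue: pop r4=0x31, sp=0x89
epilogue: pop r1=0xf6, sp=0x8a
r1: callee-saved, written=True
r2: caller-saved, written=True
r5: caller-saved, written=True

SURVIVE = r1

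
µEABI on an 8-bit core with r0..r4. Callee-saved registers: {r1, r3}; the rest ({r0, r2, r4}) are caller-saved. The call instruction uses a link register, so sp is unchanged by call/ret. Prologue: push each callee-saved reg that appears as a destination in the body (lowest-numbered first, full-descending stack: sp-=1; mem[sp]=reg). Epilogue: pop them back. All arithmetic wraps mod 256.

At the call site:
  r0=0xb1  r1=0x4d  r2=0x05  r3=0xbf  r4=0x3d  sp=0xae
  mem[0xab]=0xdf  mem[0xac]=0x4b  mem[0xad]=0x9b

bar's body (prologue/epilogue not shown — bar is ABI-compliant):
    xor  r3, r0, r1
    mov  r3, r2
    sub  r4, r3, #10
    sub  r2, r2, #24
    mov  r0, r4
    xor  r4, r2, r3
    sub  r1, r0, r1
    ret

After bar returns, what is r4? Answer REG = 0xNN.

prologue: push r1 -> mem[0xad]=0x4d, sp=0xad
prologue: push r3 -> mem[0xac]=0xbf, sp=0xac
body[0] xor  r3, r0, r1 -> r3=0xfc
body[1] mov  r3, r2 -> r3=0x05
body[2] sub  r4, r3, #10 -> r4=0xfb
body[3] sub  r2, r2, #24 -> r2=0xed
body[4] mov  r0, r4 -> r0=0xfb
body[5] xor  r4, r2, r3 -> r4=0xe8
body[6] sub  r1, r0, r1 -> r1=0xae
epilogue: pop r3=0xbf, sp=0xad
epilogue: pop r1=0x4d, sp=0xae
r4 is caller-saved -> body value

REG = 0xe8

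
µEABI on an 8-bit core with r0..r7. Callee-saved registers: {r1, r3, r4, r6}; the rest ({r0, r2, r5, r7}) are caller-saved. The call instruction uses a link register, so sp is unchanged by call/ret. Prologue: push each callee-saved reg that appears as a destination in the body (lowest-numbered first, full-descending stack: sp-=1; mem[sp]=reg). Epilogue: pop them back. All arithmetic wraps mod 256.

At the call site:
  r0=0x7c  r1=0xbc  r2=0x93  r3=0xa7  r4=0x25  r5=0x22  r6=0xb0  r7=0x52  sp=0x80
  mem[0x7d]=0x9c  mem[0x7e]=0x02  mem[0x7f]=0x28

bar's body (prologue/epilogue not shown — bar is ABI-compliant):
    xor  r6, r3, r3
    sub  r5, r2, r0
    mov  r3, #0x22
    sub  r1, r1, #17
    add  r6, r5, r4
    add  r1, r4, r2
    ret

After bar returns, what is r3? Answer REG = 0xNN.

REG = 0xa7

prologue: push r1 -> mem[0x7f]=0xbc, sp=0x7f
prologue: push r3 -> mem[0x7e]=0xa7, sp=0x7e
prologue: push r6 -> mem[0x7d]=0xb0, sp=0x7d
body[0] xor  r6, r3, r3 -> r6=0x00
body[1] sub  r5, r2, r0 -> r5=0x17
body[2] mov  r3, #0x22 -> r3=0x22
body[3] sub  r1, r1, #17 -> r1=0xab
body[4] add  r6, r5, r4 -> r6=0x3c
body[5] add  r1, r4, r2 -> r1=0xb8
epilogue: pop r6=0xb0, sp=0x7e
epilogue: pop r3=0xa7, sp=0x7f
epilogue: pop r1=0xbc, sp=0x80
r3 is callee-saved -> restored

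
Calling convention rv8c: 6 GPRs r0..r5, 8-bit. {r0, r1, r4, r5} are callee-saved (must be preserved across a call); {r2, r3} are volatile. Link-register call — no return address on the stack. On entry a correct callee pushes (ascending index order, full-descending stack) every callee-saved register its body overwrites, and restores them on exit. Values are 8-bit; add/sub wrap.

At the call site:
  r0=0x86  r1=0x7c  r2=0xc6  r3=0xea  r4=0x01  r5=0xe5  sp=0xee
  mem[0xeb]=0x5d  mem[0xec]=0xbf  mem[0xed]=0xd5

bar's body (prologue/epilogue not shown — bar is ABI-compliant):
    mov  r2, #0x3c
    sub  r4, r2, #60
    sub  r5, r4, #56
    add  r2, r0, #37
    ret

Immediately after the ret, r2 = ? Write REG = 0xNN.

prologue: push r4 → mem[0xed]=0x01, sp=0xed
prologue: push r5 → mem[0xec]=0xe5, sp=0xec
body[0] mov  r2, #0x3c → r2=0x3c
body[1] sub  r4, r2, #60 → r4=0x00
body[2] sub  r5, r4, #56 → r5=0xc8
body[3] add  r2, r0, #37 → r2=0xab
epilogue: pop r5=0xe5, sp=0xed
epilogue: pop r4=0x01, sp=0xee
r2 is caller-saved → body value

REG = 0xab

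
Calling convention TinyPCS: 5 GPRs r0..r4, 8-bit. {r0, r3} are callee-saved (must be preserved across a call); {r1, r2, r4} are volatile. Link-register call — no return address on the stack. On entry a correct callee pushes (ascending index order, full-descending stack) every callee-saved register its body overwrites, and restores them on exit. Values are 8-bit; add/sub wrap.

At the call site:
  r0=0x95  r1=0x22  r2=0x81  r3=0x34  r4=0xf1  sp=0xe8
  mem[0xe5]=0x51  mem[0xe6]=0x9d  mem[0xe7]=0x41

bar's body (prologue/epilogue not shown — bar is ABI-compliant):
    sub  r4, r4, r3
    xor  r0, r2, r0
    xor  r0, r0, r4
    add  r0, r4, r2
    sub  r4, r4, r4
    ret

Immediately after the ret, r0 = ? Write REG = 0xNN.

REG = 0x95

prologue: push r0 -> mem[0xe7]=0x95, sp=0xe7
body[0] sub  r4, r4, r3 -> r4=0xbd
body[1] xor  r0, r2, r0 -> r0=0x14
body[2] xor  r0, r0, r4 -> r0=0xa9
body[3] add  r0, r4, r2 -> r0=0x3e
body[4] sub  r4, r4, r4 -> r4=0x00
epilogue: pop r0=0x95, sp=0xe8
r0 is callee-saved -> restored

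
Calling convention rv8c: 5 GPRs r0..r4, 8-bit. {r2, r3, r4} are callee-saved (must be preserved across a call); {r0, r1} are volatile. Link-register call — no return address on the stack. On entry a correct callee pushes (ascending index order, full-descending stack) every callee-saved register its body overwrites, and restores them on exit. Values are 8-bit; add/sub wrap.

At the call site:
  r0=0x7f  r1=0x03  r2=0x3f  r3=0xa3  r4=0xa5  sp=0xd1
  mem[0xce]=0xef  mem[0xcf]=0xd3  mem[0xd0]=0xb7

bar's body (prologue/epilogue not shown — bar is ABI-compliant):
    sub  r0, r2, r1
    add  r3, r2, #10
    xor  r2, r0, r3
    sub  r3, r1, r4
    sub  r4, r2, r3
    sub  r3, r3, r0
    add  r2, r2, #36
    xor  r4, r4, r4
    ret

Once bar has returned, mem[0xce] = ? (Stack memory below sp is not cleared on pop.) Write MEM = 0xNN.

MEM = 0xa5

prologue: push r2 -> mem[0xd0]=0x3f, sp=0xd0
prologue: push r3 -> mem[0xcf]=0xa3, sp=0xcf
prologue: push r4 -> mem[0xce]=0xa5, sp=0xce
body[0] sub  r0, r2, r1 -> r0=0x3c
body[1] add  r3, r2, #10 -> r3=0x49
body[2] xor  r2, r0, r3 -> r2=0x75
body[3] sub  r3, r1, r4 -> r3=0x5e
body[4] sub  r4, r2, r3 -> r4=0x17
body[5] sub  r3, r3, r0 -> r3=0x22
body[6] add  r2, r2, #36 -> r2=0x99
body[7] xor  r4, r4, r4 -> r4=0x00
epilogue: pop r4=0xa5, sp=0xcf
epilogue: pop r3=0xa3, sp=0xd0
epilogue: pop r2=0x3f, sp=0xd1
prologue pushed ['r2', 'r3', 'r4'] at ['0xd0', '0xcf', '0xce']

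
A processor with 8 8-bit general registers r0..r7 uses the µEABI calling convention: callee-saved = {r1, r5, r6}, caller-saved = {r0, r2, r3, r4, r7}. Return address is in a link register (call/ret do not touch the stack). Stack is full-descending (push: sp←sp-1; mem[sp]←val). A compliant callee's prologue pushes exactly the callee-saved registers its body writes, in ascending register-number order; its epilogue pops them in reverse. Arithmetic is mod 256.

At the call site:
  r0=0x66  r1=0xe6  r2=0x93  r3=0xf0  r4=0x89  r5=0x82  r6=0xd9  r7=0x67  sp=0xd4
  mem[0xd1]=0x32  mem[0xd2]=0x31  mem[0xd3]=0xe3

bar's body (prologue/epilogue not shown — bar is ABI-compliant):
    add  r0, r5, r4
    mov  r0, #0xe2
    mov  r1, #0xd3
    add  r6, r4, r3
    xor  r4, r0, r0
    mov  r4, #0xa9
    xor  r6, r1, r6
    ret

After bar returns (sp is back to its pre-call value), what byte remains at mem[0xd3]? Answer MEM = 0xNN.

MEM = 0xe6

prologue: push r1 → mem[0xd3]=0xe6, sp=0xd3
prologue: push r6 → mem[0xd2]=0xd9, sp=0xd2
body[0] add  r0, r5, r4 → r0=0x0b
body[1] mov  r0, #0xe2 → r0=0xe2
body[2] mov  r1, #0xd3 → r1=0xd3
body[3] add  r6, r4, r3 → r6=0x79
body[4] xor  r4, r0, r0 → r4=0x00
body[5] mov  r4, #0xa9 → r4=0xa9
body[6] xor  r6, r1, r6 → r6=0xaa
epilogue: pop r6=0xd9, sp=0xd3
epilogue: pop r1=0xe6, sp=0xd4
prologue pushed ['r1', 'r6'] at ['0xd3', '0xd2']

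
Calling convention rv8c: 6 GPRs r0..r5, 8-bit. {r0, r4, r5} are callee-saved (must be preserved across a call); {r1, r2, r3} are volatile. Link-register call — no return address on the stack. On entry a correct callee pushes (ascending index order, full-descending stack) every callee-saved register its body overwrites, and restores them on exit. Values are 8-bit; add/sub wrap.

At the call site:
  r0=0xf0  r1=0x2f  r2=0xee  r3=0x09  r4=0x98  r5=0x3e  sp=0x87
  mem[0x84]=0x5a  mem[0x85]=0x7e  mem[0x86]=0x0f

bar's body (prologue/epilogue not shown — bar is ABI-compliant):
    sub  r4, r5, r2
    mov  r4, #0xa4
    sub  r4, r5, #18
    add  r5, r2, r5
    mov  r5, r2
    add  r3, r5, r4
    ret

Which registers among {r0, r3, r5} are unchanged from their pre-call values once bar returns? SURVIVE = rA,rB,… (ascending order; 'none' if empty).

prologue: push r4 → mem[0x86]=0x98, sp=0x86
prologue: push r5 → mem[0x85]=0x3e, sp=0x85
body[0] sub  r4, r5, r2 → r4=0x50
body[1] mov  r4, #0xa4 → r4=0xa4
body[2] sub  r4, r5, #18 → r4=0x2c
body[3] add  r5, r2, r5 → r5=0x2c
body[4] mov  r5, r2 → r5=0xee
body[5] add  r3, r5, r4 → r3=0x1a
epilogue: pop r5=0x3e, sp=0x86
epilogue: pop r4=0x98, sp=0x87
r0: callee-saved, written=False
r3: caller-saved, written=True
r5: callee-saved, written=True

SURVIVE = r0,r5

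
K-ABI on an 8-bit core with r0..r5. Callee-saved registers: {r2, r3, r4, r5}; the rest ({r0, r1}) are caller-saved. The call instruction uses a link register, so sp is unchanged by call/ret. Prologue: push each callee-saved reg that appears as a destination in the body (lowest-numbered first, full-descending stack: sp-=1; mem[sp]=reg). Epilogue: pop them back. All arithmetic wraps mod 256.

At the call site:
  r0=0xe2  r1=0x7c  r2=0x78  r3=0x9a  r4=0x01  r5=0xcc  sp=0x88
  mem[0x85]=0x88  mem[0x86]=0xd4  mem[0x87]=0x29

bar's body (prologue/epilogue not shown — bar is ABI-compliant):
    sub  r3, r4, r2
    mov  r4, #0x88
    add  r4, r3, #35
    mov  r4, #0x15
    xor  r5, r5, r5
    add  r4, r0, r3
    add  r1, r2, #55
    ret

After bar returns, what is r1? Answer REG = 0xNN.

REG = 0xaf

prologue: push r3 → mem[0x87]=0x9a, sp=0x87
prologue: push r4 → mem[0x86]=0x01, sp=0x86
prologue: push r5 → mem[0x85]=0xcc, sp=0x85
body[0] sub  r3, r4, r2 → r3=0x89
body[1] mov  r4, #0x88 → r4=0x88
body[2] add  r4, r3, #35 → r4=0xac
body[3] mov  r4, #0x15 → r4=0x15
body[4] xor  r5, r5, r5 → r5=0x00
body[5] add  r4, r0, r3 → r4=0x6b
body[6] add  r1, r2, #55 → r1=0xaf
epilogue: pop r5=0xcc, sp=0x86
epilogue: pop r4=0x01, sp=0x87
epilogue: pop r3=0x9a, sp=0x88
r1 is caller-saved → body value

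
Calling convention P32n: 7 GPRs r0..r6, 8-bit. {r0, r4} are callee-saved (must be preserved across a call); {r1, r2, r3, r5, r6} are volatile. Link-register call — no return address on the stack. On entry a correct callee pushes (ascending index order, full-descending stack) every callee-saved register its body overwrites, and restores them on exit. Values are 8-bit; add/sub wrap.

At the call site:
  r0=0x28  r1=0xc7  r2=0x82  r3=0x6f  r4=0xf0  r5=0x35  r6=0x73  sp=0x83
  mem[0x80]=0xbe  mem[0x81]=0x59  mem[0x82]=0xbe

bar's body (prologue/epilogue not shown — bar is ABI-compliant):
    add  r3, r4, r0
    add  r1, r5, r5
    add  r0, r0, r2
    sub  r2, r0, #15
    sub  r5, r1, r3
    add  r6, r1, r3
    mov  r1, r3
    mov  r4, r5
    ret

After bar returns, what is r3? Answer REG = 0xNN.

REG = 0x18

prologue: push r0 -> mem[0x82]=0x28, sp=0x82
prologue: push r4 -> mem[0x81]=0xf0, sp=0x81
body[0] add  r3, r4, r0 -> r3=0x18
body[1] add  r1, r5, r5 -> r1=0x6a
body[2] add  r0, r0, r2 -> r0=0xaa
body[3] sub  r2, r0, #15 -> r2=0x9b
body[4] sub  r5, r1, r3 -> r5=0x52
body[5] add  r6, r1, r3 -> r6=0x82
body[6] mov  r1, r3 -> r1=0x18
body[7] mov  r4, r5 -> r4=0x52
epilogue: pop r4=0xf0, sp=0x82
epilogue: pop r0=0x28, sp=0x83
r3 is caller-saved -> body value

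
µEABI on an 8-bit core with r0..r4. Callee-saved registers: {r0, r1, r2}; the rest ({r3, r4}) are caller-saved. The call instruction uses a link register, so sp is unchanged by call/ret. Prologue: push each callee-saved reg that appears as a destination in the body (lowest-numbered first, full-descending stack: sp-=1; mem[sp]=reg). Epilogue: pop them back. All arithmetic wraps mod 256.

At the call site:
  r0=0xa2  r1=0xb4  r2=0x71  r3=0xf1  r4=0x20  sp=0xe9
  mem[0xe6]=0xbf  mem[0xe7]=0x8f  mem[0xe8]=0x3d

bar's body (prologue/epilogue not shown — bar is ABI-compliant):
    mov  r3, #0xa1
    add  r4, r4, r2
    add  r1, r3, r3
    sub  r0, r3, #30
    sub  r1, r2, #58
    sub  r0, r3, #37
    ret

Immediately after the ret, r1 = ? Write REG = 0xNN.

prologue: push r0 → mem[0xe8]=0xa2, sp=0xe8
prologue: push r1 → mem[0xe7]=0xb4, sp=0xe7
body[0] mov  r3, #0xa1 → r3=0xa1
body[1] add  r4, r4, r2 → r4=0x91
body[2] add  r1, r3, r3 → r1=0x42
body[3] sub  r0, r3, #30 → r0=0x83
body[4] sub  r1, r2, #58 → r1=0x37
body[5] sub  r0, r3, #37 → r0=0x7c
epilogue: pop r1=0xb4, sp=0xe8
epilogue: pop r0=0xa2, sp=0xe9
r1 is callee-saved → restored

REG = 0xb4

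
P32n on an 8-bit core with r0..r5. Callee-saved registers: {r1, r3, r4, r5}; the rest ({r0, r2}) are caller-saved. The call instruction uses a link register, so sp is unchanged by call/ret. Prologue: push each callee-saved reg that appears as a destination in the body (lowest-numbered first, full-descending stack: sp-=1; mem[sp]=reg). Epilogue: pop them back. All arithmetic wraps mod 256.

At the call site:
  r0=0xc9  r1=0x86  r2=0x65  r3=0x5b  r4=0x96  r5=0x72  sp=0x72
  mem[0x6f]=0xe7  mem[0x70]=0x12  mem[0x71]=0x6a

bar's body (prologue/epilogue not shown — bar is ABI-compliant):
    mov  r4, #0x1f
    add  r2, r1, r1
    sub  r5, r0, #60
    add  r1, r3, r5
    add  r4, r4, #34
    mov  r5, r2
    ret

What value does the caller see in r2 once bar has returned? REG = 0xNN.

prologue: push r1 → mem[0x71]=0x86, sp=0x71
prologue: push r4 → mem[0x70]=0x96, sp=0x70
prologue: push r5 → mem[0x6f]=0x72, sp=0x6f
body[0] mov  r4, #0x1f → r4=0x1f
body[1] add  r2, r1, r1 → r2=0x0c
body[2] sub  r5, r0, #60 → r5=0x8d
body[3] add  r1, r3, r5 → r1=0xe8
body[4] add  r4, r4, #34 → r4=0x41
body[5] mov  r5, r2 → r5=0x0c
epilogue: pop r5=0x72, sp=0x70
epilogue: pop r4=0x96, sp=0x71
epilogue: pop r1=0x86, sp=0x72
r2 is caller-saved → body value

REG = 0x0c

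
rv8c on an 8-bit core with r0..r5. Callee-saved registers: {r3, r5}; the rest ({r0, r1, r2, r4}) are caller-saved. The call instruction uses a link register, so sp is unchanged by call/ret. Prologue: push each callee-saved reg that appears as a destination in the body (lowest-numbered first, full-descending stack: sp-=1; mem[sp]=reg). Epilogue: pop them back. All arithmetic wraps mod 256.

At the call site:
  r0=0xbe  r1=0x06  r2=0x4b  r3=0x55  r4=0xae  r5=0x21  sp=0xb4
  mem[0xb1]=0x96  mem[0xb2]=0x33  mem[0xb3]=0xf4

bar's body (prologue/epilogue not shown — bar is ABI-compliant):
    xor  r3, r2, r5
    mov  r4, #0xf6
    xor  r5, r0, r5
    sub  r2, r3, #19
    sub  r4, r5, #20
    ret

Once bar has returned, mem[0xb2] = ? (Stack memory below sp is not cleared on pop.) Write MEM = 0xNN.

MEM = 0x21

prologue: push r3 -> mem[0xb3]=0x55, sp=0xb3
prologue: push r5 -> mem[0xb2]=0x21, sp=0xb2
body[0] xor  r3, r2, r5 -> r3=0x6a
body[1] mov  r4, #0xf6 -> r4=0xf6
body[2] xor  r5, r0, r5 -> r5=0x9f
body[3] sub  r2, r3, #19 -> r2=0x57
body[4] sub  r4, r5, #20 -> r4=0x8b
epilogue: pop r5=0x21, sp=0xb3
epilogue: pop r3=0x55, sp=0xb4
prologue pushed ['r3', 'r5'] at ['0xb3', '0xb2']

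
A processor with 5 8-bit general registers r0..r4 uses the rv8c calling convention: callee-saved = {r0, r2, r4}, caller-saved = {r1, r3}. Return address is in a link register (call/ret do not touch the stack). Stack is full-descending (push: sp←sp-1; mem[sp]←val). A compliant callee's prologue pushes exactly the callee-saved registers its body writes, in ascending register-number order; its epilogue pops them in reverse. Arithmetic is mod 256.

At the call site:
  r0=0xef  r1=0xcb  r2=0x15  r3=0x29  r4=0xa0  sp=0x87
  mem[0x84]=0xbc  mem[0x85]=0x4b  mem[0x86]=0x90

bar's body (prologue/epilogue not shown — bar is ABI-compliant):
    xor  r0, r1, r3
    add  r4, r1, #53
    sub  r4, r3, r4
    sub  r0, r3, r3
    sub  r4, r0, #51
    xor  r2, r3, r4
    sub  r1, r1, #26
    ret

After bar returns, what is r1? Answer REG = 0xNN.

prologue: push r0 -> mem[0x86]=0xef, sp=0x86
prologue: push r2 -> mem[0x85]=0x15, sp=0x85
prologue: push r4 -> mem[0x84]=0xa0, sp=0x84
body[0] xor  r0, r1, r3 -> r0=0xe2
body[1] add  r4, r1, #53 -> r4=0x00
body[2] sub  r4, r3, r4 -> r4=0x29
body[3] sub  r0, r3, r3 -> r0=0x00
body[4] sub  r4, r0, #51 -> r4=0xcd
body[5] xor  r2, r3, r4 -> r2=0xe4
body[6] sub  r1, r1, #26 -> r1=0xb1
epilogue: pop r4=0xa0, sp=0x85
epilogue: pop r2=0x15, sp=0x86
epilogue: pop r0=0xef, sp=0x87
r1 is caller-saved -> body value

REG = 0xb1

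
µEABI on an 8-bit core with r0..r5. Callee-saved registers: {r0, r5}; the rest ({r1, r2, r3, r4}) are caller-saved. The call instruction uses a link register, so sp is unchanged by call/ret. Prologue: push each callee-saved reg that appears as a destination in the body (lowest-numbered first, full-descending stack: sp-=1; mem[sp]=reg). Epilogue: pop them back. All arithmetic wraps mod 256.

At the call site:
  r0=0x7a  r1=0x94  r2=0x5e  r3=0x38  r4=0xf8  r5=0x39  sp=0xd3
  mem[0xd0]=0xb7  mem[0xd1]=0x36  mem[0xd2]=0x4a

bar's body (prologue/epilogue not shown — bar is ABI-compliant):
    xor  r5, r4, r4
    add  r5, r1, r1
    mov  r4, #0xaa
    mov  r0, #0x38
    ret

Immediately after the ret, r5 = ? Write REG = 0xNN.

REG = 0x39

prologue: push r0 -> mem[0xd2]=0x7a, sp=0xd2
prologue: push r5 -> mem[0xd1]=0x39, sp=0xd1
body[0] xor  r5, r4, r4 -> r5=0x00
body[1] add  r5, r1, r1 -> r5=0x28
body[2] mov  r4, #0xaa -> r4=0xaa
body[3] mov  r0, #0x38 -> r0=0x38
epilogue: pop r5=0x39, sp=0xd2
epilogue: pop r0=0x7a, sp=0xd3
r5 is callee-saved -> restored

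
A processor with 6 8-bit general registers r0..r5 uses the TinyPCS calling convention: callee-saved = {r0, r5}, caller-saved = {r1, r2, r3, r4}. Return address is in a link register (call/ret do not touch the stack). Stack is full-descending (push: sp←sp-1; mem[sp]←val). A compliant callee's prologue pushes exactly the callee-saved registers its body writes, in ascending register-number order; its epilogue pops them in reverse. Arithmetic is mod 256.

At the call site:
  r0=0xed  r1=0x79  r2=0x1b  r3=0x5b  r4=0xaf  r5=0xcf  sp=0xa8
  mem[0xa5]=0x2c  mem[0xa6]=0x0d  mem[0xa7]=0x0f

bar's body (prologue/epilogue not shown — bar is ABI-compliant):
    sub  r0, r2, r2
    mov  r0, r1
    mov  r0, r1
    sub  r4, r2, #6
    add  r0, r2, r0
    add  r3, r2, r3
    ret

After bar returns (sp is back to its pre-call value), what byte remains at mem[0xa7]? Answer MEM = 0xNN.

MEM = 0xed

prologue: push r0 -> mem[0xa7]=0xed, sp=0xa7
body[0] sub  r0, r2, r2 -> r0=0x00
body[1] mov  r0, r1 -> r0=0x79
body[2] mov  r0, r1 -> r0=0x79
body[3] sub  r4, r2, #6 -> r4=0x15
body[4] add  r0, r2, r0 -> r0=0x94
body[5] add  r3, r2, r3 -> r3=0x76
epilogue: pop r0=0xed, sp=0xa8
prologue pushed ['r0'] at ['0xa7']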